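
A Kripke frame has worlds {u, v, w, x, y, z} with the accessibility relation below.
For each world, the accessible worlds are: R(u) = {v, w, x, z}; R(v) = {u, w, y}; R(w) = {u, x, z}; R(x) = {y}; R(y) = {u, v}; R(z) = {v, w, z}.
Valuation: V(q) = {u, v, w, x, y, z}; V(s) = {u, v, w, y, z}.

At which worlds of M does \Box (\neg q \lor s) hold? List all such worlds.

v, x, y, z

Let φ = \Box (\neg q \lor s). Evaluate φ at each world:
  u (successors {v, w, x, z}): φ is false.
  v (successors {u, w, y}): φ is true.
  w (successors {u, x, z}): φ is false.
  x (successors {y}): φ is true.
  y (successors {u, v}): φ is true.
  z (successors {v, w, z}): φ is true.
For instance, at z:
  At z: \Box (\neg q \lor s) requires \neg q \lor s at every successor {v, w, z}.
    At v: \neg q \lor s is true.
    At w: \neg q \lor s is true.
    At z: \neg q \lor s is true.
  So \Box (\neg q \lor s) is true at z.
Satisfying worlds: {v, x, y, z}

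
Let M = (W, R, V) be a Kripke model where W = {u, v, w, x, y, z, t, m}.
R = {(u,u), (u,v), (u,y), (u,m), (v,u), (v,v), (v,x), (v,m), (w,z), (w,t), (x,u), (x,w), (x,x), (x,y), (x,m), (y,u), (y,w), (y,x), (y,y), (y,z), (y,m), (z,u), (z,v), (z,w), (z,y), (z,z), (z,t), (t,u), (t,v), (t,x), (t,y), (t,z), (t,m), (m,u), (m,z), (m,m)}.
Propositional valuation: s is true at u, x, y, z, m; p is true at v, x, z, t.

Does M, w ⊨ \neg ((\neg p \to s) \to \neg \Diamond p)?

No

At w: (\neg p \to s) \to \neg \Diamond p is true, so \neg ((\neg p \to s) \to \neg \Diamond p) is false.
  At w: \neg p \to s is false, \neg \Diamond p is false, so (\neg p \to s) \to \neg \Diamond p is true.
    At w: \Diamond p is true, so \neg \Diamond p is false.
      At w: \Diamond p requires p at some successor in {z, t}.
        p holds at z, so \Diamond p is true at w.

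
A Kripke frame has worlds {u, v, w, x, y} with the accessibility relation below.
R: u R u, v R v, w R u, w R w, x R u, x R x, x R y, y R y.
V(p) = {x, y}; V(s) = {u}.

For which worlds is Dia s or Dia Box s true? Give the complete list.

Let φ = Dia s or Dia Box s. Evaluate φ at each world:
  u (successors {u}): φ is true.
  v (successors {v}): φ is false.
  w (successors {u, w}): φ is true.
  x (successors {u, x, y}): φ is true.
  y (successors {y}): φ is false.
For instance, at w:
  At w: Dia s is true, Dia Box s is true, so Dia s or Dia Box s is true.
    At w: Dia s requires s at some successor in {u, w}.
      s holds at u, so Dia s is true at w.
    At w: Dia Box s requires Box s at some successor in {u, w}.
      Box s holds at u, so Dia Box s is true at w.
Satisfying worlds: {u, w, x}

u, w, x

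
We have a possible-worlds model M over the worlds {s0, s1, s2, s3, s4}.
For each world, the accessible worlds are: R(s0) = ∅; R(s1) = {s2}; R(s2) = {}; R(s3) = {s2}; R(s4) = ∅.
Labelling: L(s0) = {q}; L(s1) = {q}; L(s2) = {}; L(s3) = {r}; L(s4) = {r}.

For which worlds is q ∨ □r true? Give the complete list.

s0, s1, s2, s4

Let φ = q ∨ □r. Evaluate φ at each world:
  s0 (successors ∅): φ is true.
  s1 (successors {s2}): φ is true.
  s2 (successors ∅): φ is true.
  s3 (successors {s2}): φ is false.
  s4 (successors ∅): φ is true.
For instance, at s1:
  At s1: q is true, □r is false, so q ∨ □r is true.
    At s1: □r requires r at every successor {s2}.
      r fails at s2, so □r is false at s1.
Satisfying worlds: {s0, s1, s2, s4}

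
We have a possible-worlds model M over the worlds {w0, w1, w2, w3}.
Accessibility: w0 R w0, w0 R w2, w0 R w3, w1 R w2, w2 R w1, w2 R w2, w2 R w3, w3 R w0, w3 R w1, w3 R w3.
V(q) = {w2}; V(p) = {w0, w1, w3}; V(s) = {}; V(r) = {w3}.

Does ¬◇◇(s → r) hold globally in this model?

No

Let φ = ¬◇◇(s → r). Evaluate φ at each world:
  w0 (successors {w0, w2, w3}): φ is false.
  w1 (successors {w2}): φ is false.
  w2 (successors {w1, w2, w3}): φ is false.
  w3 (successors {w0, w1, w3}): φ is false.
Detail at w0 (counterexample):
  At w0: ◇◇(s → r) is true, so ¬◇◇(s → r) is false.
    At w0: ◇◇(s → r) requires ◇(s → r) at some successor in {w0, w2, w3}.
      ◇(s → r) holds at w0, so ◇◇(s → r) is true at w0.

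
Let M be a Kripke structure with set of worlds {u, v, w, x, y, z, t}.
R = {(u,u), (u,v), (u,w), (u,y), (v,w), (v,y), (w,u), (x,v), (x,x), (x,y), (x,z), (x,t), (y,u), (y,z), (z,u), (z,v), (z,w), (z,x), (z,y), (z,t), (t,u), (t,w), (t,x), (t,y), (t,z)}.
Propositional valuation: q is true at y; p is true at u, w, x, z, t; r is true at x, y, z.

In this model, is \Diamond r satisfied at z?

Yes

Recall that \Diamond ψ holds at a world iff ψ holds at some accessible world.
At z: \Diamond r requires r at some successor in {u, v, w, x, y, t}.
  r holds at x, so \Diamond r is true at z.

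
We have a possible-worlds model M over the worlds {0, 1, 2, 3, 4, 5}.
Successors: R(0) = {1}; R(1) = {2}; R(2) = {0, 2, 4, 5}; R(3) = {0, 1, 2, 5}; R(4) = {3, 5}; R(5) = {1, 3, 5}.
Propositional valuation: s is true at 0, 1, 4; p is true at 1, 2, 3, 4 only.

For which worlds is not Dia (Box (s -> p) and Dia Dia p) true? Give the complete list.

1

Let φ = not Dia (Box (s -> p) and Dia Dia p). Evaluate φ at each world:
  0 (successors {1}): φ is false.
  1 (successors {2}): φ is true.
  2 (successors {0, 2, 4, 5}): φ is false.
  3 (successors {0, 1, 2, 5}): φ is false.
  4 (successors {3, 5}): φ is false.
  5 (successors {1, 3, 5}): φ is false.
For instance, at 5:
  At 5: Dia (Box (s -> p) and Dia Dia p) is true, so not Dia (Box (s -> p) and Dia Dia p) is false.
    At 5: Dia (Box (s -> p) and Dia Dia p) requires Box (s -> p) and Dia Dia p at some successor in {1, 3, 5}.
      Box (s -> p) and Dia Dia p holds at 1, so Dia (Box (s -> p) and Dia Dia p) is true at 5.
Satisfying worlds: {1}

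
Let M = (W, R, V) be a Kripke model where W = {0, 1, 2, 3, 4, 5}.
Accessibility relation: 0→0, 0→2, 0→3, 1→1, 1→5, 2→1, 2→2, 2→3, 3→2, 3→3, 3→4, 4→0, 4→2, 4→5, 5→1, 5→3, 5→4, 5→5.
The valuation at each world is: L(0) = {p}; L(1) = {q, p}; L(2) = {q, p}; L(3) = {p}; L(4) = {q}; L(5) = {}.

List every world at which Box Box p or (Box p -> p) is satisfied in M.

0, 1, 2, 3, 4, 5

Recall that Box ψ holds at a world iff ψ holds at every accessible world, and Dia ψ holds iff ψ holds at some accessible world.
Let φ = Box Box p or (Box p -> p). Evaluate φ at each world:
  0 (successors {0, 2, 3}): φ is true.
  1 (successors {1, 5}): φ is true.
  2 (successors {1, 2, 3}): φ is true.
  3 (successors {2, 3, 4}): φ is true.
  4 (successors {0, 2, 5}): φ is true.
  5 (successors {1, 3, 4, 5}): φ is true.
For instance, at 0:
  At 0: Box Box p is false, Box p -> p is true, so Box Box p or (Box p -> p) is true.
    At 0: Box Box p requires Box p at every successor {0, 2, 3}.
      Box p fails at 3, so Box Box p is false at 0.
    At 0: Box p is true, p is true, so Box p -> p is true.
      At 0: Box p requires p at every successor {0, 2, 3}.
        At 0: p is true.
        At 2: p is true.
        At 3: p is true.
      So Box p is true at 0.
Satisfying worlds: {0, 1, 2, 3, 4, 5}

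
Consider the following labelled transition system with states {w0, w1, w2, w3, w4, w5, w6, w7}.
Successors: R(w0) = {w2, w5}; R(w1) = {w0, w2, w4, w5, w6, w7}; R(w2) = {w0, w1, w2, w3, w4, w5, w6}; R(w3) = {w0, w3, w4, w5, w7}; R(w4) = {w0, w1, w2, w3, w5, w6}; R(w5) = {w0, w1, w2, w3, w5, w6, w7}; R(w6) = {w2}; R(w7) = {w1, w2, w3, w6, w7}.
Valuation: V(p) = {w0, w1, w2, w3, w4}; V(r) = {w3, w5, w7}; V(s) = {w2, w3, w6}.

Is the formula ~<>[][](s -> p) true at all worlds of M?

Let φ = ~<>[][](s -> p). Evaluate φ at each world:
  w0 (successors {w2, w5}): φ is true.
  w1 (successors {w0, w2, w4, w5, w6, w7}): φ is true.
  w2 (successors {w0, w1, w2, w3, w4, w5, w6}): φ is true.
  w3 (successors {w0, w3, w4, w5, w7}): φ is true.
  w4 (successors {w0, w1, w2, w3, w5, w6}): φ is true.
  w5 (successors {w0, w1, w2, w3, w5, w6, w7}): φ is true.
  w6 (successors {w2}): φ is true.
  w7 (successors {w1, w2, w3, w6, w7}): φ is true.
For instance, at w7:
  At w7: <>[][](s -> p) is false, so ~<>[][](s -> p) is true.
    At w7: <>[][](s -> p) requires [][](s -> p) at some successor in {w1, w2, w3, w6, w7}.
      At w1: [][](s -> p) is false.
      At w2: [][](s -> p) is false.
      At w3: [][](s -> p) is false.
      At w6: [][](s -> p) is false.
      At w7: [][](s -> p) is false.
    So <>[][](s -> p) is false at w7.

Yes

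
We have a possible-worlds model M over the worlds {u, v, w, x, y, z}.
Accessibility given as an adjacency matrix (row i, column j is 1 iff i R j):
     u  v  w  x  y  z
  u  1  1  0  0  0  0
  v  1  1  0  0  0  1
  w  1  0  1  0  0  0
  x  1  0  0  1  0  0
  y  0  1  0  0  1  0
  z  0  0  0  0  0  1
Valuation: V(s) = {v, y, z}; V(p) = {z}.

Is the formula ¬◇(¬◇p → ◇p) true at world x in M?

Yes

Recall that ◇ψ holds at a world iff ψ holds at some accessible world.
At x: ◇(¬◇p → ◇p) is false, so ¬◇(¬◇p → ◇p) is true.
  At x: ◇(¬◇p → ◇p) requires ¬◇p → ◇p at some successor in {u, x}.
    At u: ¬◇p → ◇p is false.
    At x: ¬◇p → ◇p is false.
  So ◇(¬◇p → ◇p) is false at x.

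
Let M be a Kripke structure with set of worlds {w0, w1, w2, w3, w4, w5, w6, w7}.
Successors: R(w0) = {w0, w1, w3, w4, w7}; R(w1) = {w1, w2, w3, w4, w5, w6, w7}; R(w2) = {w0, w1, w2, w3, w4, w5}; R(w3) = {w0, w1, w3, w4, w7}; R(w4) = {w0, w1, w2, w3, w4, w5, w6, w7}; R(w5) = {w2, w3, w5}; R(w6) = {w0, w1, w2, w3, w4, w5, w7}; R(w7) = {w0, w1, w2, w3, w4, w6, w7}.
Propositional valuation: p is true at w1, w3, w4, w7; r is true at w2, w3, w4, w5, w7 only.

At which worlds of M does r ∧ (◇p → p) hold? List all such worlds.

w3, w4, w7

Recall that ◇ψ holds at a world iff ψ holds at some accessible world.
Let φ = r ∧ (◇p → p). Evaluate φ at each world:
  w0 (successors {w0, w1, w3, w4, w7}): φ is false.
  w1 (successors {w1, w2, w3, w4, w5, w6, w7}): φ is false.
  w2 (successors {w0, w1, w2, w3, w4, w5}): φ is false.
  w3 (successors {w0, w1, w3, w4, w7}): φ is true.
  w4 (successors {w0, w1, w2, w3, w4, w5, w6, w7}): φ is true.
  w5 (successors {w2, w3, w5}): φ is false.
  w6 (successors {w0, w1, w2, w3, w4, w5, w7}): φ is false.
  w7 (successors {w0, w1, w2, w3, w4, w6, w7}): φ is true.
For instance, at w2:
  At w2: r is true, ◇p → p is false, so r ∧ (◇p → p) is false.
    At w2: ◇p is true, p is false, so ◇p → p is false.
      At w2: ◇p requires p at some successor in {w0, w1, w2, w3, w4, w5}.
        p holds at w1, so ◇p is true at w2.
Satisfying worlds: {w3, w4, w7}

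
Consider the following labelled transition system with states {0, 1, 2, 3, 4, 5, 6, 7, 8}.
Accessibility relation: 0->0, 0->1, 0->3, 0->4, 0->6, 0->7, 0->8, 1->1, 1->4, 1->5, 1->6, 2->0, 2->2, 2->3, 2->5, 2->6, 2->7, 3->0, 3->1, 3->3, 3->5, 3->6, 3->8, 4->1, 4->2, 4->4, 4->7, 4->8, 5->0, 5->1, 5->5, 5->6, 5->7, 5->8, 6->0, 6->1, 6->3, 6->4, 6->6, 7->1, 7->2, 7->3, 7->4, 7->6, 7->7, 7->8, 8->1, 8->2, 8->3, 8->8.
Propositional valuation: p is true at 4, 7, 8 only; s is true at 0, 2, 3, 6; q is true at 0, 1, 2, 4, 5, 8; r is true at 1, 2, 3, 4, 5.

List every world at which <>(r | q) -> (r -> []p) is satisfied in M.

Recall that []ψ holds at a world iff ψ holds at every accessible world, and <>ψ holds iff ψ holds at some accessible world.
Let φ = <>(r | q) -> (r -> []p). Evaluate φ at each world:
  0 (successors {0, 1, 3, 4, 6, 7, 8}): φ is true.
  1 (successors {1, 4, 5, 6}): φ is false.
  2 (successors {0, 2, 3, 5, 6, 7}): φ is false.
  3 (successors {0, 1, 3, 5, 6, 8}): φ is false.
  4 (successors {1, 2, 4, 7, 8}): φ is false.
  5 (successors {0, 1, 5, 6, 7, 8}): φ is false.
  6 (successors {0, 1, 3, 4, 6}): φ is true.
  7 (successors {1, 2, 3, 4, 6, 7, 8}): φ is true.
  8 (successors {1, 2, 3, 8}): φ is true.
For instance, at 7:
  At 7: <>(r | q) is true, r -> []p is true, so <>(r | q) -> (r -> []p) is true.
    At 7: <>(r | q) requires r | q at some successor in {1, 2, 3, 4, 6, 7, 8}.
      r | q holds at 1, so <>(r | q) is true at 7.
    At 7: r is false, []p is false, so r -> []p is true.
      At 7: []p requires p at every successor {1, 2, 3, 4, 6, 7, 8}.
        p fails at 1, so []p is false at 7.
Satisfying worlds: {0, 6, 7, 8}

0, 6, 7, 8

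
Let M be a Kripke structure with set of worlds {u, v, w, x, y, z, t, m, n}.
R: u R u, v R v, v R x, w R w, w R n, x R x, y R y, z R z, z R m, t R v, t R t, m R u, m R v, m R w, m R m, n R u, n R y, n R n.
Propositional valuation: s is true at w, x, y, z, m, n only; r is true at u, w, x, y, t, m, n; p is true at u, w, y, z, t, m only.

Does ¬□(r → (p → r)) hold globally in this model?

No

Let φ = ¬□(r → (p → r)). Evaluate φ at each world:
  u (successors {u}): φ is false.
  v (successors {v, x}): φ is false.
  w (successors {w, n}): φ is false.
  x (successors {x}): φ is false.
  y (successors {y}): φ is false.
  z (successors {z, m}): φ is false.
  t (successors {v, t}): φ is false.
  m (successors {u, v, w, m}): φ is false.
  n (successors {u, y, n}): φ is false.
Detail at u (counterexample):
  At u: □(r → (p → r)) is true, so ¬□(r → (p → r)) is false.
    At u: □(r → (p → r)) requires r → (p → r) at every successor {u}.
      At u: r → (p → r) is true.
    So □(r → (p → r)) is true at u.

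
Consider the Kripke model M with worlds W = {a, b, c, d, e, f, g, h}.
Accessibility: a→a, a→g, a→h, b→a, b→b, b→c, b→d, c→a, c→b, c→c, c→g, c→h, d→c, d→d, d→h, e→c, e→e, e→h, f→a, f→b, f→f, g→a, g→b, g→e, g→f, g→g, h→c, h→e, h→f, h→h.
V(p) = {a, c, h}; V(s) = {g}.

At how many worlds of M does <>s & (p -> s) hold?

Recall that <>ψ holds at a world iff ψ holds at some accessible world.
Let φ = <>s & (p -> s). Evaluate φ at each world:
  a (successors {a, g, h}): φ is false.
  b (successors {a, b, c, d}): φ is false.
  c (successors {a, b, c, g, h}): φ is false.
  d (successors {c, d, h}): φ is false.
  e (successors {c, e, h}): φ is false.
  f (successors {a, b, f}): φ is false.
  g (successors {a, b, e, f, g}): φ is true.
  h (successors {c, e, f, h}): φ is false.
For instance, at a:
  At a: <>s is true, p -> s is false, so <>s & (p -> s) is false.
    At a: <>s requires s at some successor in {a, g, h}.
      s holds at g, so <>s is true at a.
Satisfying worlds: {g}

1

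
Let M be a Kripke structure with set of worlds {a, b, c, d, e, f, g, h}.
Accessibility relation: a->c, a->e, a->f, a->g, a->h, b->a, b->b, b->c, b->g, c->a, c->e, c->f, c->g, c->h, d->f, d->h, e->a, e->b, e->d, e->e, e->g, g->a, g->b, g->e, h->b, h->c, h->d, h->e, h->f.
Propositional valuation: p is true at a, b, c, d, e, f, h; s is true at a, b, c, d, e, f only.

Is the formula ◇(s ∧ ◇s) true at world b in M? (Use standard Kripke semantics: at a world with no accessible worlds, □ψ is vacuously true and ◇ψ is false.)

At b: ◇(s ∧ ◇s) requires s ∧ ◇s at some successor in {a, b, c, g}.
  s ∧ ◇s holds at a, so ◇(s ∧ ◇s) is true at b.
    At a: s is true, ◇s is true, so s ∧ ◇s is true.
      At a: ◇s requires s at some successor in {c, e, f, g, h}.
        s holds at c, so ◇s is true at a.

Yes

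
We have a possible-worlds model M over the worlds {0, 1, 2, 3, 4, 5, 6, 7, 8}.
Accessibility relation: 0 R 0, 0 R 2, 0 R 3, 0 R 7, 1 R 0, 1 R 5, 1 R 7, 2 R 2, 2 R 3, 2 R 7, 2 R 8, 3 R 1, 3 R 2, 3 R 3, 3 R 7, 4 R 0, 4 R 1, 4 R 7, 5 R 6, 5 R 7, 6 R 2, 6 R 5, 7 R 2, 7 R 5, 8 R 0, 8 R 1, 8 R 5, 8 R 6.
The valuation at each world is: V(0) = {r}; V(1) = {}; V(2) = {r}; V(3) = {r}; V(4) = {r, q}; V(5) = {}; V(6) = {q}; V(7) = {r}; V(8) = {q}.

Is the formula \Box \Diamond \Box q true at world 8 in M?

At 8: \Box \Diamond \Box q requires \Diamond \Box q at every successor {0, 1, 5, 6}.
  \Diamond \Box q fails at 0, so \Box \Diamond \Box q is false at 8.
    At 0: \Diamond \Box q requires \Box q at some successor in {0, 2, 3, 7}.
      At 0: \Box q is false.
      At 2: \Box q is false.
      At 3: \Box q is false.
      At 7: \Box q is false.
    So \Diamond \Box q is false at 0.

No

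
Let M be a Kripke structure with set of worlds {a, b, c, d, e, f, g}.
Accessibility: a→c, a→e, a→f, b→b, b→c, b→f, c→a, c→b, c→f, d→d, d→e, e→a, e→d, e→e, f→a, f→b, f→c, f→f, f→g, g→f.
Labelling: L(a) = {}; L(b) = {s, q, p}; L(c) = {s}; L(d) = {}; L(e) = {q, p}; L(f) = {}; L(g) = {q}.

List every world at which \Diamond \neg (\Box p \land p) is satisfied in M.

a, b, c, d, e, f, g

Recall that \Box ψ holds at a world iff ψ holds at every accessible world, and \Diamond ψ holds iff ψ holds at some accessible world.
Let φ = \Diamond \neg (\Box p \land p). Evaluate φ at each world:
  a (successors {c, e, f}): φ is true.
  b (successors {b, c, f}): φ is true.
  c (successors {a, b, f}): φ is true.
  d (successors {d, e}): φ is true.
  e (successors {a, d, e}): φ is true.
  f (successors {a, b, c, f, g}): φ is true.
  g (successors {f}): φ is true.
For instance, at e:
  At e: \Diamond \neg (\Box p \land p) requires \neg (\Box p \land p) at some successor in {a, d, e}.
    \neg (\Box p \land p) holds at a, so \Diamond \neg (\Box p \land p) is true at e.
      At a: \Box p \land p is false, so \neg (\Box p \land p) is true.
Satisfying worlds: {a, b, c, d, e, f, g}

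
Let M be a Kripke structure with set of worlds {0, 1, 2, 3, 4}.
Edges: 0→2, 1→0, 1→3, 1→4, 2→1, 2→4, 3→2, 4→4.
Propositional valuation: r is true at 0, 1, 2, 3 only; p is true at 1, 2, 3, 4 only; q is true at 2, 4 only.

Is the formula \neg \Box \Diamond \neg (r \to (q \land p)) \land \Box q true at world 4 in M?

At 4: \neg \Box \Diamond \neg (r \to (q \land p)) is true, \Box q is true, so \neg \Box \Diamond \neg (r \to (q \land p)) \land \Box q is true.
  At 4: \Box \Diamond \neg (r \to (q \land p)) is false, so \neg \Box \Diamond \neg (r \to (q \land p)) is true.
    At 4: \Box \Diamond \neg (r \to (q \land p)) requires \Diamond \neg (r \to (q \land p)) at every successor {4}.
      \Diamond \neg (r \to (q \land p)) fails at 4, so \Box \Diamond \neg (r \to (q \land p)) is false at 4.
  At 4: \Box q requires q at every successor {4}.
    At 4: q is true.
  So \Box q is true at 4.

Yes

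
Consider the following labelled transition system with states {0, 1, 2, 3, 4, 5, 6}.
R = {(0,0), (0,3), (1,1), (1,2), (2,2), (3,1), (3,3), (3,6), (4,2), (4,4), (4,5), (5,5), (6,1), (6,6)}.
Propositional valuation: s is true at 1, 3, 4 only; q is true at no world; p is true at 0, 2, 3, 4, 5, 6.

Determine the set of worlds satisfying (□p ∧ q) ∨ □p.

0, 2, 4, 5

Let φ = (□p ∧ q) ∨ □p. Evaluate φ at each world:
  0 (successors {0, 3}): φ is true.
  1 (successors {1, 2}): φ is false.
  2 (successors {2}): φ is true.
  3 (successors {1, 3, 6}): φ is false.
  4 (successors {2, 4, 5}): φ is true.
  5 (successors {5}): φ is true.
  6 (successors {1, 6}): φ is false.
For instance, at 5:
  At 5: □p ∧ q is false, □p is true, so (□p ∧ q) ∨ □p is true.
    At 5: □p is true, q is false, so □p ∧ q is false.
      At 5: □p requires p at every successor {5}.
        At 5: p is true.
      So □p is true at 5.
    At 5: □p requires p at every successor {5}.
      At 5: p is true.
    So □p is true at 5.
Satisfying worlds: {0, 2, 4, 5}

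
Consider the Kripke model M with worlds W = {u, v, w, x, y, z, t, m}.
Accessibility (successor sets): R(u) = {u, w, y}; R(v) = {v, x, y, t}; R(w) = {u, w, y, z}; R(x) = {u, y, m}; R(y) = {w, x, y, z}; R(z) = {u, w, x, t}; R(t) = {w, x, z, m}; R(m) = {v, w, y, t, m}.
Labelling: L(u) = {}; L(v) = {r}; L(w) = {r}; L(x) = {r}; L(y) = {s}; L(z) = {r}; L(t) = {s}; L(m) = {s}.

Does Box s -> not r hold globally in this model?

Let φ = Box s -> not r. Evaluate φ at each world:
  u (successors {u, w, y}): φ is true.
  v (successors {v, x, y, t}): φ is true.
  w (successors {u, w, y, z}): φ is true.
  x (successors {u, y, m}): φ is true.
  y (successors {w, x, y, z}): φ is true.
  z (successors {u, w, x, t}): φ is true.
  t (successors {w, x, z, m}): φ is true.
  m (successors {v, w, y, t, m}): φ is true.
For instance, at t:
  At t: Box s is false, not r is true, so Box s -> not r is true.
    At t: Box s requires s at every successor {w, x, z, m}.
      s fails at w, so Box s is false at t.

Yes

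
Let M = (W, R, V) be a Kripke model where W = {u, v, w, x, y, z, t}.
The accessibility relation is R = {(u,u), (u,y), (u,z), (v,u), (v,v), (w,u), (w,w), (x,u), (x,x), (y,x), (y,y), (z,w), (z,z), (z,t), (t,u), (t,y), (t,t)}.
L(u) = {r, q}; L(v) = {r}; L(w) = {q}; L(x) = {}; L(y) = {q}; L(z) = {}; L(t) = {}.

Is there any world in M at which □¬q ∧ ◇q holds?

No

Let φ = □¬q ∧ ◇q. Evaluate φ at each world:
  u (successors {u, y, z}): φ is false.
  v (successors {u, v}): φ is false.
  w (successors {u, w}): φ is false.
  x (successors {u, x}): φ is false.
  y (successors {x, y}): φ is false.
  z (successors {w, z, t}): φ is false.
  t (successors {u, y, t}): φ is false.
For instance, at x:
  At x: □¬q is false, ◇q is true, so □¬q ∧ ◇q is false.
    At x: □¬q requires ¬q at every successor {u, x}.
      ¬q fails at u, so □¬q is false at x.
    At x: ◇q requires q at some successor in {u, x}.
      q holds at u, so ◇q is true at x.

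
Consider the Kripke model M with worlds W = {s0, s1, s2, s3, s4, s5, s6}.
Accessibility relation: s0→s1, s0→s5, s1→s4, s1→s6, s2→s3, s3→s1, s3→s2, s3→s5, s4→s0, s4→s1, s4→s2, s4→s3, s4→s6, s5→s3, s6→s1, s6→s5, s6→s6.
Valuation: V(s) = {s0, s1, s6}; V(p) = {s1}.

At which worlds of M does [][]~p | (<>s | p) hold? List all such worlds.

Let φ = [][]~p | (<>s | p). Evaluate φ at each world:
  s0 (successors {s1, s5}): φ is true.
  s1 (successors {s4, s6}): φ is true.
  s2 (successors {s3}): φ is false.
  s3 (successors {s1, s2, s5}): φ is true.
  s4 (successors {s0, s1, s2, s3, s6}): φ is true.
  s5 (successors {s3}): φ is false.
  s6 (successors {s1, s5, s6}): φ is true.
For instance, at s1:
  At s1: [][]~p is false, <>s | p is true, so [][]~p | (<>s | p) is true.
    At s1: [][]~p requires []~p at every successor {s4, s6}.
      []~p fails at s4, so [][]~p is false at s1.
    At s1: <>s is true, p is true, so <>s | p is true.
      At s1: <>s requires s at some successor in {s4, s6}.
        s holds at s6, so <>s is true at s1.
Satisfying worlds: {s0, s1, s3, s4, s6}

s0, s1, s3, s4, s6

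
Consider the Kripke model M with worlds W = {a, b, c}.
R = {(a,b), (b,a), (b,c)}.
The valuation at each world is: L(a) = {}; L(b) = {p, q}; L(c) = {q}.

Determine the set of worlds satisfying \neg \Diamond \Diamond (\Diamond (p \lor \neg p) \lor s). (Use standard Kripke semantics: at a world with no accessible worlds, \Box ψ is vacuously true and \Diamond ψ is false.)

Let φ = \neg \Diamond \Diamond (\Diamond (p \lor \neg p) \lor s). Evaluate φ at each world:
  a (successors {b}): φ is false.
  b (successors {a, c}): φ is false.
  c (successors ∅): φ is true.
For instance, at b:
  At b: \Diamond \Diamond (\Diamond (p \lor \neg p) \lor s) is true, so \neg \Diamond \Diamond (\Diamond (p \lor \neg p) \lor s) is false.
    At b: \Diamond \Diamond (\Diamond (p \lor \neg p) \lor s) requires \Diamond (\Diamond (p \lor \neg p) \lor s) at some successor in {a, c}.
      \Diamond (\Diamond (p \lor \neg p) \lor s) holds at a, so \Diamond \Diamond (\Diamond (p \lor \neg p) \lor s) is true at b.
Satisfying worlds: {c}

c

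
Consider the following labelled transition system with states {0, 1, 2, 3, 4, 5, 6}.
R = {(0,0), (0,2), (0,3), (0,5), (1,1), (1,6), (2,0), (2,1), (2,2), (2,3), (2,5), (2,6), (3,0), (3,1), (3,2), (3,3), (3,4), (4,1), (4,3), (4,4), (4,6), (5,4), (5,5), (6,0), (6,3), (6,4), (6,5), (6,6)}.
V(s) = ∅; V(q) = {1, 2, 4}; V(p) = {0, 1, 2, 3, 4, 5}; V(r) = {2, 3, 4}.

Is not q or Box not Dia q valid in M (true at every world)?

No

Let φ = not q or Box not Dia q. Evaluate φ at each world:
  0 (successors {0, 2, 3, 5}): φ is true.
  1 (successors {1, 6}): φ is false.
  2 (successors {0, 1, 2, 3, 5, 6}): φ is false.
  3 (successors {0, 1, 2, 3, 4}): φ is true.
  4 (successors {1, 3, 4, 6}): φ is false.
  5 (successors {4, 5}): φ is true.
  6 (successors {0, 3, 4, 5, 6}): φ is true.
Detail at 1 (counterexample):
  At 1: not q is false, Box not Dia q is false, so not q or Box not Dia q is false.
    At 1: Box not Dia q requires not Dia q at every successor {1, 6}.
      not Dia q fails at 1, so Box not Dia q is false at 1.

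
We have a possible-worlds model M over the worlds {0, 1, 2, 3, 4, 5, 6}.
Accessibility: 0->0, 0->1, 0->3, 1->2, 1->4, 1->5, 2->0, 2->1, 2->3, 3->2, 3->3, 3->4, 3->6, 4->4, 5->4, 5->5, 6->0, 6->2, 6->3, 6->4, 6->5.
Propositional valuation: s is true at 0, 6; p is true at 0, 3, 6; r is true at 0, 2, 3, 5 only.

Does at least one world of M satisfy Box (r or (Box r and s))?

No

Let φ = Box (r or (Box r and s)). Evaluate φ at each world:
  0 (successors {0, 1, 3}): φ is false.
  1 (successors {2, 4, 5}): φ is false.
  2 (successors {0, 1, 3}): φ is false.
  3 (successors {2, 3, 4, 6}): φ is false.
  4 (successors {4}): φ is false.
  5 (successors {4, 5}): φ is false.
  6 (successors {0, 2, 3, 4, 5}): φ is false.
For instance, at 6:
  At 6: Box (r or (Box r and s)) requires r or (Box r and s) at every successor {0, 2, 3, 4, 5}.
    r or (Box r and s) fails at 4, so Box (r or (Box r and s)) is false at 6.
      At 4: r is false, Box r and s is false, so r or (Box r and s) is false.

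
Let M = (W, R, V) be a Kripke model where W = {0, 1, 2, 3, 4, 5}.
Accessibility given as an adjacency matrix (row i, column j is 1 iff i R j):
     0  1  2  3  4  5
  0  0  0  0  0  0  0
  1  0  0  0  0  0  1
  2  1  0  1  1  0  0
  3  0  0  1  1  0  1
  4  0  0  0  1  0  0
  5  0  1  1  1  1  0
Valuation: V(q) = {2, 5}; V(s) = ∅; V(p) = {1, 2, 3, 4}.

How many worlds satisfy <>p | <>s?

Recall that <>ψ holds at a world iff ψ holds at some accessible world.
Let φ = <>p | <>s. Evaluate φ at each world:
  0 (successors ∅): φ is false.
  1 (successors {5}): φ is false.
  2 (successors {0, 2, 3}): φ is true.
  3 (successors {2, 3, 5}): φ is true.
  4 (successors {3}): φ is true.
  5 (successors {1, 2, 3, 4}): φ is true.
For instance, at 4:
  At 4: <>p is true, <>s is false, so <>p | <>s is true.
    At 4: <>p requires p at some successor in {3}.
      p holds at 3, so <>p is true at 4.
    At 4: <>s requires s at some successor in {3}.
      At 3: s is false.
    So <>s is false at 4.
Satisfying worlds: {2, 3, 4, 5}

4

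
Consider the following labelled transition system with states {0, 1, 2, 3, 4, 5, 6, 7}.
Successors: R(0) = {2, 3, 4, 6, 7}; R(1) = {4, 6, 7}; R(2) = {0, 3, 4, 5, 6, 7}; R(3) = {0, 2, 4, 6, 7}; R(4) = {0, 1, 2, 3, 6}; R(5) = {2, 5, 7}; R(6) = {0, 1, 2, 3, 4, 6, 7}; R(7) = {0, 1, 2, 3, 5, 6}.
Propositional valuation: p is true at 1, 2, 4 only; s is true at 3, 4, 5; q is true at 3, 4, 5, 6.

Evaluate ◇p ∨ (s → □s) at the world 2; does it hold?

Recall that □ψ holds at a world iff ψ holds at every accessible world, and ◇ψ holds iff ψ holds at some accessible world.
At 2: ◇p is true, s → □s is true, so ◇p ∨ (s → □s) is true.
  At 2: ◇p requires p at some successor in {0, 3, 4, 5, 6, 7}.
    p holds at 4, so ◇p is true at 2.
  At 2: s is false, □s is false, so s → □s is true.
    At 2: □s requires s at every successor {0, 3, 4, 5, 6, 7}.
      s fails at 0, so □s is false at 2.

Yes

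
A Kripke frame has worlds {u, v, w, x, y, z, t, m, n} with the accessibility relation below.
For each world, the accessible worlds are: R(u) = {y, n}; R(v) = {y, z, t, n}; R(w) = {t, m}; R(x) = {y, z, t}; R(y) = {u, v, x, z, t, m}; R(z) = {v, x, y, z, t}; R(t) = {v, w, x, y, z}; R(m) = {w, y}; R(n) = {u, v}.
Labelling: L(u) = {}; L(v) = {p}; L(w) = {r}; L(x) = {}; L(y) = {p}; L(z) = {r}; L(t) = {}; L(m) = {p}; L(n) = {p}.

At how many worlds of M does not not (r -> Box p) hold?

7

Let φ = not not (r -> Box p). Evaluate φ at each world:
  u (successors {y, n}): φ is true.
  v (successors {y, z, t, n}): φ is true.
  w (successors {t, m}): φ is false.
  x (successors {y, z, t}): φ is true.
  y (successors {u, v, x, z, t, m}): φ is true.
  z (successors {v, x, y, z, t}): φ is false.
  t (successors {v, w, x, y, z}): φ is true.
  m (successors {w, y}): φ is true.
  n (successors {u, v}): φ is true.
For instance, at t:
  At t: not (r -> Box p) is false, so not not (r -> Box p) is true.
    At t: r -> Box p is true, so not (r -> Box p) is false.
      At t: r is false, Box p is false, so r -> Box p is true.
Satisfying worlds: {u, v, x, y, t, m, n}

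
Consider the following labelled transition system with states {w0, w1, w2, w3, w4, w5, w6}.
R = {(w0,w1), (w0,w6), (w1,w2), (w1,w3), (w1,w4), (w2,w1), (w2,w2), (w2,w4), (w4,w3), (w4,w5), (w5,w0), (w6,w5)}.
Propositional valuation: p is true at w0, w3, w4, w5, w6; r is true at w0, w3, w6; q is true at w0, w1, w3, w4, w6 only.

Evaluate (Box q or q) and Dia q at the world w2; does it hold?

No

Recall that Box ψ holds at a world iff ψ holds at every accessible world, and Dia ψ holds iff ψ holds at some accessible world.
At w2: Box q or q is false, Dia q is true, so (Box q or q) and Dia q is false.
  At w2: Box q is false, q is false, so Box q or q is false.
    At w2: Box q requires q at every successor {w1, w2, w4}.
      q fails at w2, so Box q is false at w2.
  At w2: Dia q requires q at some successor in {w1, w2, w4}.
    q holds at w1, so Dia q is true at w2.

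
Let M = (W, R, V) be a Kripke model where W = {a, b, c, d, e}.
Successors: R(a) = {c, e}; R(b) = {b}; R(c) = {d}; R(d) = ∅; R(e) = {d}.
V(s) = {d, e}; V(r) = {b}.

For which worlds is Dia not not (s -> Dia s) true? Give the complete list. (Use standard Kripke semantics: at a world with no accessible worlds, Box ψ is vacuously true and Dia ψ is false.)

Let φ = Dia not not (s -> Dia s). Evaluate φ at each world:
  a (successors {c, e}): φ is true.
  b (successors {b}): φ is true.
  c (successors {d}): φ is false.
  d (successors ∅): φ is false.
  e (successors {d}): φ is false.
For instance, at c:
  At c: Dia not not (s -> Dia s) requires not not (s -> Dia s) at some successor in {d}.
    At d: not not (s -> Dia s) is false.
  So Dia not not (s -> Dia s) is false at c.
Satisfying worlds: {a, b}

a, b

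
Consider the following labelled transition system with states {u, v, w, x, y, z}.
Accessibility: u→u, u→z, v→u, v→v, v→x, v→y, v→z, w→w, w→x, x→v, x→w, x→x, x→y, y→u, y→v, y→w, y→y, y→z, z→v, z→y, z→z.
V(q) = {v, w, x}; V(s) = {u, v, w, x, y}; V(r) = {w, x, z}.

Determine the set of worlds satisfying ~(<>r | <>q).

Let φ = ~(<>r | <>q). Evaluate φ at each world:
  u (successors {u, z}): φ is false.
  v (successors {u, v, x, y, z}): φ is false.
  w (successors {w, x}): φ is false.
  x (successors {v, w, x, y}): φ is false.
  y (successors {u, v, w, y, z}): φ is false.
  z (successors {v, y, z}): φ is false.
For instance, at u:
  At u: <>r | <>q is true, so ~(<>r | <>q) is false.
    At u: <>r is true, <>q is false, so <>r | <>q is true.
      At u: <>r requires r at some successor in {u, z}.
        r holds at z, so <>r is true at u.
      At u: <>q requires q at some successor in {u, z}.
        At u: q is false.
        At z: q is false.
      So <>q is false at u.
Satisfying worlds: none.

none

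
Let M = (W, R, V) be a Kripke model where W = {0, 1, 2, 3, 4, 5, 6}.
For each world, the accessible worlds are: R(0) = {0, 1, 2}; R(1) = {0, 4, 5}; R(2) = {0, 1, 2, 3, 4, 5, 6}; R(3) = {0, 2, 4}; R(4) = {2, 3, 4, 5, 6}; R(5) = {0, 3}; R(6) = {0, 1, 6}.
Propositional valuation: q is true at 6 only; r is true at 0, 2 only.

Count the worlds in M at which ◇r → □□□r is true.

Let φ = ◇r → □□□r. Evaluate φ at each world:
  0 (successors {0, 1, 2}): φ is false.
  1 (successors {0, 4, 5}): φ is false.
  2 (successors {0, 1, 2, 3, 4, 5, 6}): φ is false.
  3 (successors {0, 2, 4}): φ is false.
  4 (successors {2, 3, 4, 5, 6}): φ is false.
  5 (successors {0, 3}): φ is false.
  6 (successors {0, 1, 6}): φ is false.
For instance, at 1:
  At 1: ◇r is true, □□□r is false, so ◇r → □□□r is false.
    At 1: ◇r requires r at some successor in {0, 4, 5}.
      r holds at 0, so ◇r is true at 1.
    At 1: □□□r requires □□r at every successor {0, 4, 5}.
      □□r fails at 0, so □□□r is false at 1.
Satisfying worlds: none.

0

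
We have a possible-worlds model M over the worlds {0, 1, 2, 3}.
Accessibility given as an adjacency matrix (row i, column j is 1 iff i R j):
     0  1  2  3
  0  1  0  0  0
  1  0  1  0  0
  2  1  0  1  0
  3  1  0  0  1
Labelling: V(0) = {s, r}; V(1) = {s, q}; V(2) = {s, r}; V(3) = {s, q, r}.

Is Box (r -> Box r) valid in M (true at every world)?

Let φ = Box (r -> Box r). Evaluate φ at each world:
  0 (successors {0}): φ is true.
  1 (successors {1}): φ is true.
  2 (successors {0, 2}): φ is true.
  3 (successors {0, 3}): φ is true.
For instance, at 3:
  At 3: Box (r -> Box r) requires r -> Box r at every successor {0, 3}.
      At 0: r is true, Box r is true, so r -> Box r is true.
      At 3: r is true, Box r is true, so r -> Box r is true.
  So Box (r -> Box r) is true at 3.

Yes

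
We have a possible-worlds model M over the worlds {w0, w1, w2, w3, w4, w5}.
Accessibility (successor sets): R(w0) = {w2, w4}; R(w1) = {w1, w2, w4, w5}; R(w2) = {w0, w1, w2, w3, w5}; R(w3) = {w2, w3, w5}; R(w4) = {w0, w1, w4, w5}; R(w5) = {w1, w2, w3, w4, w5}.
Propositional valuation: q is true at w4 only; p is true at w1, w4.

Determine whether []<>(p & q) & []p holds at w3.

At w3: []<>(p & q) is false, []p is false, so []<>(p & q) & []p is false.
  At w3: []<>(p & q) requires <>(p & q) at every successor {w2, w3, w5}.
    <>(p & q) fails at w2, so []<>(p & q) is false at w3.
      At w2: <>(p & q) requires p & q at some successor in {w0, w1, w2, w3, w5}.
        At w0: p & q is false.
        At w1: p & q is false.
        At w2: p & q is false.
        At w3: p & q is false.
        At w5: p & q is false.
      So <>(p & q) is false at w2.
  At w3: []p requires p at every successor {w2, w3, w5}.
    p fails at w2, so []p is false at w3.

No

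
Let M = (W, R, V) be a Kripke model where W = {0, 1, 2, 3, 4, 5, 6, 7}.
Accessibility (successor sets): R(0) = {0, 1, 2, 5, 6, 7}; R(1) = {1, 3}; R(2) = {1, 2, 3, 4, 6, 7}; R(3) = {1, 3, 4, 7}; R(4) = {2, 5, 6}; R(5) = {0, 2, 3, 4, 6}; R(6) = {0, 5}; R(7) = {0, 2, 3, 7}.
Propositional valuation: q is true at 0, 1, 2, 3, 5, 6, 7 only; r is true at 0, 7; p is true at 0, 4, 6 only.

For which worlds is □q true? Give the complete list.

0, 1, 4, 6, 7

Let φ = □q. Evaluate φ at each world:
  0 (successors {0, 1, 2, 5, 6, 7}): φ is true.
  1 (successors {1, 3}): φ is true.
  2 (successors {1, 2, 3, 4, 6, 7}): φ is false.
  3 (successors {1, 3, 4, 7}): φ is false.
  4 (successors {2, 5, 6}): φ is true.
  5 (successors {0, 2, 3, 4, 6}): φ is false.
  6 (successors {0, 5}): φ is true.
  7 (successors {0, 2, 3, 7}): φ is true.
For instance, at 0:
  At 0: □q requires q at every successor {0, 1, 2, 5, 6, 7}.
    At 0: q is true.
    At 1: q is true.
    At 2: q is true.
    At 5: q is true.
    At 6: q is true.
    At 7: q is true.
  So □q is true at 0.
Satisfying worlds: {0, 1, 4, 6, 7}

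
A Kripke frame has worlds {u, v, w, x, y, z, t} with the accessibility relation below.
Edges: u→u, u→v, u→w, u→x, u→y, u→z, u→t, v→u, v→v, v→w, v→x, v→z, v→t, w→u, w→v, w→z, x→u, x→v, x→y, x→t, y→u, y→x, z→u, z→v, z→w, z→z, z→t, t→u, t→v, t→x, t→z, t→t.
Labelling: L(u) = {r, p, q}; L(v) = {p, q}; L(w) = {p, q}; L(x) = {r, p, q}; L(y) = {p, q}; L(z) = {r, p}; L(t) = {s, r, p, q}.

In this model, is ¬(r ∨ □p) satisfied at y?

Recall that □ψ holds at a world iff ψ holds at every accessible world, and ◇ψ holds iff ψ holds at some accessible world.
At y: r ∨ □p is true, so ¬(r ∨ □p) is false.
  At y: r is false, □p is true, so r ∨ □p is true.
    At y: □p requires p at every successor {u, x}.
      At u: p is true.
      At x: p is true.
    So □p is true at y.

No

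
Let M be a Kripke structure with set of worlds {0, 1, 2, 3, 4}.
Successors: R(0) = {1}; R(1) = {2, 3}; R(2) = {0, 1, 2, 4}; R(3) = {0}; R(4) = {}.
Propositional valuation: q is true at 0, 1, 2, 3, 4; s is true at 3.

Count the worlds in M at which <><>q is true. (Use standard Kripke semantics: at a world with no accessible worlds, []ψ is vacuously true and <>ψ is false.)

Let φ = <><>q. Evaluate φ at each world:
  0 (successors {1}): φ is true.
  1 (successors {2, 3}): φ is true.
  2 (successors {0, 1, 2, 4}): φ is true.
  3 (successors {0}): φ is true.
  4 (successors ∅): φ is false.
For instance, at 1:
  At 1: <><>q requires <>q at some successor in {2, 3}.
    <>q holds at 2, so <><>q is true at 1.
      At 2: <>q requires q at some successor in {0, 1, 2, 4}.
        q holds at 0, so <>q is true at 2.
Satisfying worlds: {0, 1, 2, 3}

4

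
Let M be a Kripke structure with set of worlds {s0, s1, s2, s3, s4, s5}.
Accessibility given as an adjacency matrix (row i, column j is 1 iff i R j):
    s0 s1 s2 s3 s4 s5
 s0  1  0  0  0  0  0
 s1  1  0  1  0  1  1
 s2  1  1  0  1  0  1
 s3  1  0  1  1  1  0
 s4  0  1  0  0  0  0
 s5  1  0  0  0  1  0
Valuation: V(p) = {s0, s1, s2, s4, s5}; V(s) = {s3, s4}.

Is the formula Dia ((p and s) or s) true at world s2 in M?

At s2: Dia ((p and s) or s) requires (p and s) or s at some successor in {s0, s1, s3, s5}.
  (p and s) or s holds at s3, so Dia ((p and s) or s) is true at s2.

Yes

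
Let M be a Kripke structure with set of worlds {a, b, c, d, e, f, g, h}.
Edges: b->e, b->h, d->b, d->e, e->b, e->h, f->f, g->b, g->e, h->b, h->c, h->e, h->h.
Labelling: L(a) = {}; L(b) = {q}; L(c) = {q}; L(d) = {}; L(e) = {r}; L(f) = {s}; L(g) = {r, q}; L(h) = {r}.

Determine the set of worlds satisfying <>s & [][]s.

Let φ = <>s & [][]s. Evaluate φ at each world:
  a (successors ∅): φ is false.
  b (successors {e, h}): φ is false.
  c (successors ∅): φ is false.
  d (successors {b, e}): φ is false.
  e (successors {b, h}): φ is false.
  f (successors {f}): φ is true.
  g (successors {b, e}): φ is false.
  h (successors {b, c, e, h}): φ is false.
For instance, at b:
  At b: <>s is false, [][]s is false, so <>s & [][]s is false.
    At b: <>s requires s at some successor in {e, h}.
      At e: s is false.
      At h: s is false.
    So <>s is false at b.
    At b: [][]s requires []s at every successor {e, h}.
      []s fails at e, so [][]s is false at b.
Satisfying worlds: {f}

f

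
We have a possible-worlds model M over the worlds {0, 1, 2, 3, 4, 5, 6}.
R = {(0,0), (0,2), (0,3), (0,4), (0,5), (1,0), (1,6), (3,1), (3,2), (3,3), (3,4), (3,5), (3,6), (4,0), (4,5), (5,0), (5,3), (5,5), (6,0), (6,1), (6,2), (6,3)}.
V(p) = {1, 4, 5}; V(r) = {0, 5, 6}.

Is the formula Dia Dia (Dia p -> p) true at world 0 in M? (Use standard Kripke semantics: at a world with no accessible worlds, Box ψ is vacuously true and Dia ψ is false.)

At 0: Dia Dia (Dia p -> p) requires Dia (Dia p -> p) at some successor in {0, 2, 3, 4, 5}.
  Dia (Dia p -> p) holds at 0, so Dia Dia (Dia p -> p) is true at 0.
    At 0: Dia (Dia p -> p) requires Dia p -> p at some successor in {0, 2, 3, 4, 5}.
      Dia p -> p holds at 2, so Dia (Dia p -> p) is true at 0.

Yes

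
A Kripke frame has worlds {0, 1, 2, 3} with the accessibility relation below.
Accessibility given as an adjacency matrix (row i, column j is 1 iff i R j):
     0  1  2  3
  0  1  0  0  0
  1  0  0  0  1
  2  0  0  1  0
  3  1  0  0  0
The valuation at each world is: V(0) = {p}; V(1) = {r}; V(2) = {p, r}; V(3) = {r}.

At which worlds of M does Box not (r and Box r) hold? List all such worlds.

0, 1, 3

Recall that Box ψ holds at a world iff ψ holds at every accessible world, and Dia ψ holds iff ψ holds at some accessible world.
Let φ = Box not (r and Box r). Evaluate φ at each world:
  0 (successors {0}): φ is true.
  1 (successors {3}): φ is true.
  2 (successors {2}): φ is false.
  3 (successors {0}): φ is true.
For instance, at 2:
  At 2: Box not (r and Box r) requires not (r and Box r) at every successor {2}.
    not (r and Box r) fails at 2, so Box not (r and Box r) is false at 2.
      At 2: r and Box r is true, so not (r and Box r) is false.
Satisfying worlds: {0, 1, 3}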